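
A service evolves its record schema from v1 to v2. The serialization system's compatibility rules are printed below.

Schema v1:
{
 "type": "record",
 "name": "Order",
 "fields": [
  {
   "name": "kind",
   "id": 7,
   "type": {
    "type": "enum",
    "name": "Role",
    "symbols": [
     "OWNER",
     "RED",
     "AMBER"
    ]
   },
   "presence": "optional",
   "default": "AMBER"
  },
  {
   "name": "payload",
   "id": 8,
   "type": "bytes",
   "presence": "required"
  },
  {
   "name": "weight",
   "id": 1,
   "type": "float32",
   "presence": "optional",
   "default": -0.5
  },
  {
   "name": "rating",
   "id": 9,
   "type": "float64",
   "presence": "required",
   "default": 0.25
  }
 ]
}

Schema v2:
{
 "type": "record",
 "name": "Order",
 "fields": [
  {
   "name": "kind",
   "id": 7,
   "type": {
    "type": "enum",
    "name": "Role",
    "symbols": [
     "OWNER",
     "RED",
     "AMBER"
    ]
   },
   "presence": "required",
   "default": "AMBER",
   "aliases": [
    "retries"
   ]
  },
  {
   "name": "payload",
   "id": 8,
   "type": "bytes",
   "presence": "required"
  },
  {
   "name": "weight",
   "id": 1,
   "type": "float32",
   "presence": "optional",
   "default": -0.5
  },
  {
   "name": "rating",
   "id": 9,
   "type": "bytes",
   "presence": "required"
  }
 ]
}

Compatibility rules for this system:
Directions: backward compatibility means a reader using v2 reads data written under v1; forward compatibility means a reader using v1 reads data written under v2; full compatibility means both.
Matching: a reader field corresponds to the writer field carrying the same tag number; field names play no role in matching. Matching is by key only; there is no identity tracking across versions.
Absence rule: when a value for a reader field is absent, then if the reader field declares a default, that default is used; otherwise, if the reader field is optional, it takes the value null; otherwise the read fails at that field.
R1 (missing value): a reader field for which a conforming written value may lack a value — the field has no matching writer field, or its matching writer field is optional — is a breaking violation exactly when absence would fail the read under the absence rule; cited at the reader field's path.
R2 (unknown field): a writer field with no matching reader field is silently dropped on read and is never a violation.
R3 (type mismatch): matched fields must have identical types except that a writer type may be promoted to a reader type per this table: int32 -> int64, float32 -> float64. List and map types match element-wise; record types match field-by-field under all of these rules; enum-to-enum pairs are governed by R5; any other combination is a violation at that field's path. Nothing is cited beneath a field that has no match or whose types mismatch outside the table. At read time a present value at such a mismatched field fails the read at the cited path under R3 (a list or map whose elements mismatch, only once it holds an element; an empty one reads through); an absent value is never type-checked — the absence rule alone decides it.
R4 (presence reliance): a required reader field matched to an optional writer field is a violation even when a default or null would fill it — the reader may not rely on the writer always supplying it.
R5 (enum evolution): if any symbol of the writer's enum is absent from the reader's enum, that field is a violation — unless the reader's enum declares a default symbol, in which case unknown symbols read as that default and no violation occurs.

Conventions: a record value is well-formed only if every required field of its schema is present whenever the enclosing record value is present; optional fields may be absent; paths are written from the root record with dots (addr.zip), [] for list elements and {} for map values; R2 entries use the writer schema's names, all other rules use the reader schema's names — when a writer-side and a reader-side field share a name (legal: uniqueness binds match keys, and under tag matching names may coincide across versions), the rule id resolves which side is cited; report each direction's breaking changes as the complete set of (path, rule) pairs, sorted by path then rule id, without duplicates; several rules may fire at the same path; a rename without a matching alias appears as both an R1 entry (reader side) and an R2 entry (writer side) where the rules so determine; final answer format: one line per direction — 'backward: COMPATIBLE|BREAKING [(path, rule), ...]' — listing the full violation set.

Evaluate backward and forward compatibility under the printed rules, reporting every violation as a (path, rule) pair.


the writer's type comes first in each Order pair
backward on Order — v2 reading data written by v1:
  kind: paired with writer kind (Role -> Role; writer optional)
  payload: paired with writer payload (bytes -> bytes; writer required)
  weight: paired with writer weight (float32 -> float32; writer optional)
  rating: paired with writer rating (float64 -> bytes; writer required)
  violation R4 at kind
  violation R3 at rating
  => backward: BREAKING (2)
forward on Order — v1 reading data written by v2:
  kind: paired with writer kind (Role -> Role; writer required)
  payload: paired with writer payload (bytes -> bytes; writer required)
  weight: paired with writer weight (float32 -> float32; writer optional)
  rating: paired with writer rating (bytes -> float64; writer required)
  violation R3 at rating
  => forward: BREAKING (1)

backward: BREAKING [(kind, R4), (rating, R3)]; forward: BREAKING [(rating, R3)]


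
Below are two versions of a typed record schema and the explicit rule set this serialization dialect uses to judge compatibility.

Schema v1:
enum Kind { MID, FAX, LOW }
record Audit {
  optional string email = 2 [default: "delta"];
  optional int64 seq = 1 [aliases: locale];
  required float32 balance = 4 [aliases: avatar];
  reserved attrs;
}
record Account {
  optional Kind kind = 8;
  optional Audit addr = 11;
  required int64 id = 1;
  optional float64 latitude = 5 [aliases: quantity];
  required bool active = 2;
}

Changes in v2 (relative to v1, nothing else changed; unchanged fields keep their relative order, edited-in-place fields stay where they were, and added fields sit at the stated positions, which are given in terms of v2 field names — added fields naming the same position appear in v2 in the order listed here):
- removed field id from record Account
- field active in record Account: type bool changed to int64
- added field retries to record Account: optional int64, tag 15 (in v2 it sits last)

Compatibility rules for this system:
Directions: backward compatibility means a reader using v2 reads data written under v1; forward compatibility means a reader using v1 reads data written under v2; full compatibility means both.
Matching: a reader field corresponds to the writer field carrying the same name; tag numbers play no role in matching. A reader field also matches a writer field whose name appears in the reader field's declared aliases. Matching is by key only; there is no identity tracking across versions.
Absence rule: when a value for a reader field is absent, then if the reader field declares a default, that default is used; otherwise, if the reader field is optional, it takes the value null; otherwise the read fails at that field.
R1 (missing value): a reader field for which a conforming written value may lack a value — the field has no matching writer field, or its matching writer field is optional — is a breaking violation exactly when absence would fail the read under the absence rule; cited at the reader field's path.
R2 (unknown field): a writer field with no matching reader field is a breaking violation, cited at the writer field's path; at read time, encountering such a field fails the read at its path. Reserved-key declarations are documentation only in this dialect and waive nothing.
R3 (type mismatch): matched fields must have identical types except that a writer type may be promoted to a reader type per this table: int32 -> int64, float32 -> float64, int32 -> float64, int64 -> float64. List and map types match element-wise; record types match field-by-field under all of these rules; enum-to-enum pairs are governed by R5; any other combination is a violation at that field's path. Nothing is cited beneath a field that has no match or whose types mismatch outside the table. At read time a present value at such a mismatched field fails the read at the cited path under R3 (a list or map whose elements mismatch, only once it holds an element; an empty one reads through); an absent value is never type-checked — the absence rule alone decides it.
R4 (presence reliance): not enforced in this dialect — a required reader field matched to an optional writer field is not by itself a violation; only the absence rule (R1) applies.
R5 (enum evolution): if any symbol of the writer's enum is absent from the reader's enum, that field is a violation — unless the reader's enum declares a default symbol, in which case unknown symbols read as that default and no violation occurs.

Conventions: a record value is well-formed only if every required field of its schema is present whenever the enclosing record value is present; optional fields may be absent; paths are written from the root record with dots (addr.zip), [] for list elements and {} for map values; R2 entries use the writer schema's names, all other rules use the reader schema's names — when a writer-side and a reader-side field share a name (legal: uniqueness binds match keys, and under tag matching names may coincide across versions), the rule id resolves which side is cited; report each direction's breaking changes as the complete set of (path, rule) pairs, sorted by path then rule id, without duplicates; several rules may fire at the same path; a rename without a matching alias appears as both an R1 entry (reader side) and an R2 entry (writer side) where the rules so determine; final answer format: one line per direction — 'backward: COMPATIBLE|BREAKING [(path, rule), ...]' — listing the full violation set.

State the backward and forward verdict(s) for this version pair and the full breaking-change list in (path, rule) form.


backward: BREAKING [(active, R3), (id, R2)]; forward: BREAKING [(active, R3), (id, R1), (retries, R2)]

the writer's type comes first in each Account pair
backward pass over Account, reader schema v2, writer schema v1:
  kind: Kind -> Kind, writer optional; from kind
  addr: Audit -> Audit, writer optional; from addr
  latitude: float64 -> float64, writer optional; from latitude
  active: bool -> int64, writer required; from active
  no writer field matches reader retries
  id (writer side), unknown to reader
  addr.email: string -> string, writer optional; from addr.email
  addr.seq: int64 -> int64, writer optional; from addr.seq
  addr.balance: float32 -> float32, writer required; from addr.balance
  R3 fires at active
  R2 fires at id
  => backward: BREAKING (2)
forward pass over Account, reader schema v1, writer schema v2:
  kind: Kind -> Kind, writer optional; from kind
  addr: Audit -> Audit, writer optional; from addr
  no writer field matches reader id
  latitude: float64 -> float64, writer optional; from latitude
  active: int64 -> bool, writer required; from active
  retries (writer side), unknown to reader
  addr.email: string -> string, writer optional; from addr.email
  addr.seq: int64 -> int64, writer optional; from addr.seq
  addr.balance: float32 -> float32, writer required; from addr.balance
  R3 fires at active
  R1 fires at id
  R2 fires at retries
  => forward: BREAKING (3)


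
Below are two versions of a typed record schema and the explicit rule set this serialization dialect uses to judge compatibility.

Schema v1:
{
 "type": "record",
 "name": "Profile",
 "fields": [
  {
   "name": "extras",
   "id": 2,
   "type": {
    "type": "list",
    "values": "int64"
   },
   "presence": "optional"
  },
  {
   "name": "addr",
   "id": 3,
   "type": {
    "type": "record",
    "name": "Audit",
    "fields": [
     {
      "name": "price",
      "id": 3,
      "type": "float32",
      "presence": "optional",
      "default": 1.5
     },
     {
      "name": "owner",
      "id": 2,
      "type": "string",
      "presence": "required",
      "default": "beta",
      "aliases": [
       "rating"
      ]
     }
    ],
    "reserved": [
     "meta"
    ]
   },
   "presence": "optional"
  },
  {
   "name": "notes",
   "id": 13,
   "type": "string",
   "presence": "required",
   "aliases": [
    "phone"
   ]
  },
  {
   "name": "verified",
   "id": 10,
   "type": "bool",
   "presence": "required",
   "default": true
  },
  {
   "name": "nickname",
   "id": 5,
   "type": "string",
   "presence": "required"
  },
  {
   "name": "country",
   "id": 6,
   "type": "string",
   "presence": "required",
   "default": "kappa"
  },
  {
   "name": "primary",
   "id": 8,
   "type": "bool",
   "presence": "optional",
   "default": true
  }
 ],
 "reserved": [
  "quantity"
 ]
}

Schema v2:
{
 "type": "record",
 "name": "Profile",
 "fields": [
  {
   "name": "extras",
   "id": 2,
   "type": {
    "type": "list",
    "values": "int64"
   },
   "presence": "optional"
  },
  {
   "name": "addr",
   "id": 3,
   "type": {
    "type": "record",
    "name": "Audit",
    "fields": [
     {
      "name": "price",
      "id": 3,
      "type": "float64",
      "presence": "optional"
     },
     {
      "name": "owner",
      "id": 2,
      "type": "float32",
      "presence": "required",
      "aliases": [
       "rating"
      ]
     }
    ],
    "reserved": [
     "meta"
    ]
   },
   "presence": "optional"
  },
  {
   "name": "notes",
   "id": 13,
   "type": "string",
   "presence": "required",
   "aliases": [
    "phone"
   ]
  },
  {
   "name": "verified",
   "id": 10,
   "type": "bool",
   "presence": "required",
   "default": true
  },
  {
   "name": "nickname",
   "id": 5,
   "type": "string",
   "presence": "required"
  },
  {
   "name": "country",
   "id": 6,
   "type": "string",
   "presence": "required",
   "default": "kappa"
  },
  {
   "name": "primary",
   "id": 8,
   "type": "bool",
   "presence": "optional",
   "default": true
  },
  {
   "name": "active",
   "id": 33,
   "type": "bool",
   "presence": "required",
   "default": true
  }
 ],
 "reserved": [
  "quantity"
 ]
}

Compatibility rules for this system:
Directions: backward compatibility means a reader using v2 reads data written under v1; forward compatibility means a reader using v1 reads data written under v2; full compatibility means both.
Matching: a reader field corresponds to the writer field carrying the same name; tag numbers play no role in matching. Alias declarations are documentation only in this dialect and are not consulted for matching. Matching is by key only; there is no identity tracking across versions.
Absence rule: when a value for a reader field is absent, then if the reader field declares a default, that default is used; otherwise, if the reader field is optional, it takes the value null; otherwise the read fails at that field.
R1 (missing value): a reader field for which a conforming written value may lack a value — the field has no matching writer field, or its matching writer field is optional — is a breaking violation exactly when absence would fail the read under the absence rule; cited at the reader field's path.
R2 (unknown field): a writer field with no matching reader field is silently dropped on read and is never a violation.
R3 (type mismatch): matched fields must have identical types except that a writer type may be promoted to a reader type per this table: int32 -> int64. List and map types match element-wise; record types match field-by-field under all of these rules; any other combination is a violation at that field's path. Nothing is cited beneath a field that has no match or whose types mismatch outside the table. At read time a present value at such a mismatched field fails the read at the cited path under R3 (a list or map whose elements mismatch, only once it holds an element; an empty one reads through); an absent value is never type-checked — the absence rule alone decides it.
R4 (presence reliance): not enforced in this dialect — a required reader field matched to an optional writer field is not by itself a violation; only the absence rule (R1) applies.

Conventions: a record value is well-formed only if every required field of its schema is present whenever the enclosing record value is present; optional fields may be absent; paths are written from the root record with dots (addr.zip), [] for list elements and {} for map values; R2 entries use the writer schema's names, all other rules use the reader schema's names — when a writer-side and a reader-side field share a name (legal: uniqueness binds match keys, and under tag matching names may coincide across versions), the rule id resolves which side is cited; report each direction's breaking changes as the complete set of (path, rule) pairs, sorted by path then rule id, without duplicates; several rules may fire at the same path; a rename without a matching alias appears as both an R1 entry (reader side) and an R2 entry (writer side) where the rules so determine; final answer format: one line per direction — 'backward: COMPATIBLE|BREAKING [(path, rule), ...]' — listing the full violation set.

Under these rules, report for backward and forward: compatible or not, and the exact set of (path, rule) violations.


backward: BREAKING [(addr.owner, R3), (addr.price, R3)]; forward: BREAKING [(addr.owner, R3), (addr.price, R3)]

arrows below run writer -> reader for Profile
backward pass over Profile, reader schema v2, writer schema v1:
  writer optional, list<int64> -> list<int64>: reader extras maps from writer extras
  writer optional, Audit -> Audit: reader addr maps from writer addr
  writer required, string -> string: reader notes maps from writer notes
  writer required, bool -> bool: reader verified maps from writer verified
  writer required, string -> string: reader nickname maps from writer nickname
  writer required, string -> string: reader country maps from writer country
  writer optional, bool -> bool: reader primary maps from writer primary
  active has no writer counterpart
  writer optional, float32 -> float64: reader addr.price maps from writer addr.price
  writer required, string -> float32: reader addr.owner maps from writer addr.owner
  violation R3 at addr.owner
  violation R3 at addr.price
  => 2 violation(s): backward is BREAKING for Profile
forward pass over Profile, reader schema v1, writer schema v2:
  writer optional, list<int64> -> list<int64>: reader extras maps from writer extras
  writer optional, Audit -> Audit: reader addr maps from writer addr
  writer required, string -> string: reader notes maps from writer notes
  writer required, bool -> bool: reader verified maps from writer verified
  writer required, string -> string: reader nickname maps from writer nickname
  writer required, string -> string: reader country maps from writer country
  writer optional, bool -> bool: reader primary maps from writer primary
  leftover writer field: active
  writer optional, float64 -> float32: reader addr.price maps from writer addr.price
  writer required, float32 -> string: reader addr.owner maps from writer addr.owner
  violation R3 at addr.owner
  violation R3 at addr.price
  => 2 violation(s): forward is BREAKING for Profile


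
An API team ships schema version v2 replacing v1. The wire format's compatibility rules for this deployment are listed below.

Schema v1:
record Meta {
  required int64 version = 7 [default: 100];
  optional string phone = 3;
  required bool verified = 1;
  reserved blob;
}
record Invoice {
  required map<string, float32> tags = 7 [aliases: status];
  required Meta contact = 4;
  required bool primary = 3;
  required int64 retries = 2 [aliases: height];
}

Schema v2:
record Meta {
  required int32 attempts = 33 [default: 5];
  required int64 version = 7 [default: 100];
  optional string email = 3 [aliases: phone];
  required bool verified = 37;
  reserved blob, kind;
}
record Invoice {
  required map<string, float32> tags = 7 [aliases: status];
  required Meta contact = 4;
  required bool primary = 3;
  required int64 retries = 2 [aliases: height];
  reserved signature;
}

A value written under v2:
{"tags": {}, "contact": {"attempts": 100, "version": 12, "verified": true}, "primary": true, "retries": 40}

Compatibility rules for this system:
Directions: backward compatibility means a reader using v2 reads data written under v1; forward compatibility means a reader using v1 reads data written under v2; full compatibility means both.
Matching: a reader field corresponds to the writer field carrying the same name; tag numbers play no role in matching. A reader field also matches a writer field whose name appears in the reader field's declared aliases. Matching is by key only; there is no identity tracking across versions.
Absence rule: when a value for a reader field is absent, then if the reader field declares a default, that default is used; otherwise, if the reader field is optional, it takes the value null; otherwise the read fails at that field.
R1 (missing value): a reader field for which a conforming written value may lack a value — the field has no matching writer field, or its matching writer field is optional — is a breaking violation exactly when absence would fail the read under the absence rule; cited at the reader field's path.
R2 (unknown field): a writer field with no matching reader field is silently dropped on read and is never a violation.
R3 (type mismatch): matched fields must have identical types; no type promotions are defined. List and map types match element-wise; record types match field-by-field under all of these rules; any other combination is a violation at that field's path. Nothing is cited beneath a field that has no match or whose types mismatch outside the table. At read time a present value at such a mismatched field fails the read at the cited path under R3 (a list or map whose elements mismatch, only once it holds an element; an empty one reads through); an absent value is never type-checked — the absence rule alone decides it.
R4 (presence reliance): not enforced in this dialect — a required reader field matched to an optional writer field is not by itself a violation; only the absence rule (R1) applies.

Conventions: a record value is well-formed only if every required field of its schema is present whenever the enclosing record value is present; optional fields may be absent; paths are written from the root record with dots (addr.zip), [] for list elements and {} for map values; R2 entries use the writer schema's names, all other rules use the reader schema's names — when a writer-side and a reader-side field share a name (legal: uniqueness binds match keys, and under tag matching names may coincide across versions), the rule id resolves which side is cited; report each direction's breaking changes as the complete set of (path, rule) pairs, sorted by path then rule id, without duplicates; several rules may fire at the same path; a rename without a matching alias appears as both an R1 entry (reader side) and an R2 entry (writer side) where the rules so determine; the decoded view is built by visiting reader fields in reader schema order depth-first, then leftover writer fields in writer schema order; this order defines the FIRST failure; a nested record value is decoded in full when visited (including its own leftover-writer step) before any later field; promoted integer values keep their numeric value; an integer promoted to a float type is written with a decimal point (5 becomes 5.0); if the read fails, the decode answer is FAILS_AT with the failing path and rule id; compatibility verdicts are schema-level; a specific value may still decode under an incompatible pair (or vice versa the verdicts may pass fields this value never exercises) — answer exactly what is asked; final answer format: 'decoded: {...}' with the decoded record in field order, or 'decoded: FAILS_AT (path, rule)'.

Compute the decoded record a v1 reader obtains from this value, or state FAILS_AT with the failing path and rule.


decoded: {"tags": {}, "contact": {"version": 12, "phone": null, "verified": true}, "primary": true, "retries": 40}

in Invoice below, arrows point writer -> reader
decode walk for Invoice under reader schema v1:
  tags := {}
  contact.version := 12
  contact.phone := null (missing; optional => null)
  contact.verified := true
  writer contact.attempts: no reader field; dropped
  primary := true
  retries := 40
  => decoded: {"tags": {}, "contact": {"version": 12, "phone": null, "verified": true}, "primary": true, "retries": 40}
remaining Invoice differences; none change what is asked:
  added field attempts to record Meta: required int32, tag 33, default 5 (in v2 it sits immediately before version) -> fires no rule on Invoice under this dialect and leaves the result unchanged
  renamed field phone to email in record Meta (alias phone declared on the renamed field) -> fires no rule on Invoice under this dialect and leaves the result unchanged
  field verified in record Meta: tag 1 changed to 37 -> fires no rule on Invoice under this dialect and leaves the result unchanged


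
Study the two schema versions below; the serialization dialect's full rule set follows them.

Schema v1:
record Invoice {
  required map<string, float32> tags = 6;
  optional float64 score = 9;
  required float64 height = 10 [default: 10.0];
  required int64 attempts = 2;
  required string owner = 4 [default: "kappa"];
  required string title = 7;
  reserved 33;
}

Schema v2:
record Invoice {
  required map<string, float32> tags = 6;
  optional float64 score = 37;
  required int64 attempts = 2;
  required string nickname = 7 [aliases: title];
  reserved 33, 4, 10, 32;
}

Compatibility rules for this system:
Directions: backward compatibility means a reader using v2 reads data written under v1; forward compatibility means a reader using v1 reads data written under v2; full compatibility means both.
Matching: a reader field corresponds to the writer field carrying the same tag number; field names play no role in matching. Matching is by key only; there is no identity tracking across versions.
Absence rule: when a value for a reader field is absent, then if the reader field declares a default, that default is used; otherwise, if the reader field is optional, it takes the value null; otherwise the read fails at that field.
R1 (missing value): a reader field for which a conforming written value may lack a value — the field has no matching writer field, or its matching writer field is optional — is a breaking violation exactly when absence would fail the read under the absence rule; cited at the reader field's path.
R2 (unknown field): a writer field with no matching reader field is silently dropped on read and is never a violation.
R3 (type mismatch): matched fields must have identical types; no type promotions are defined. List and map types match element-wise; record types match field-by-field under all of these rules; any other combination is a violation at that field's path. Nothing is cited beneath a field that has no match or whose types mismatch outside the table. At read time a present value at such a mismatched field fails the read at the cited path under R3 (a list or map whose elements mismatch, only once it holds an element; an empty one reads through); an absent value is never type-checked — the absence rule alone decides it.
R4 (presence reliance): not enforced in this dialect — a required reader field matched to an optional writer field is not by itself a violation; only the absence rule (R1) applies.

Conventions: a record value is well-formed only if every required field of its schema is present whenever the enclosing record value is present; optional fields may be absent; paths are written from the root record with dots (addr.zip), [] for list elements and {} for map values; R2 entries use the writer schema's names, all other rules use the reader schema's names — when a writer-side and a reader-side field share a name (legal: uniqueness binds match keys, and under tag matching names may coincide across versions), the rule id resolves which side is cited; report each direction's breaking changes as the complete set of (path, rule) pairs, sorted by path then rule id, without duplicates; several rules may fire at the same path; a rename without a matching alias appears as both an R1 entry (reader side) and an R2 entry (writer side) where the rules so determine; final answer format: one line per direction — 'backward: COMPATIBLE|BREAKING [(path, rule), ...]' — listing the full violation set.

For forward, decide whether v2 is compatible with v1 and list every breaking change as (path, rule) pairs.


forward: COMPATIBLE []

each type pair in Invoice: writer, then reader
checking forward for Invoice: reader v1 against writer v2:
  tags: map<string, float32> -> map<string, float32>, writer required; from tags
  score has no writer counterpart
  height has no writer counterpart
  attempts: int64 -> int64, writer required; from attempts
  owner has no writer counterpart
  title: string -> string, writer required; from nickname
  writer score: unknown to reader
  => no violations; forward on Invoice: COMPATIBLE
diffs on Invoice not affecting the asked answer:
  field score in record Invoice: tag 9 changed to 37 -> inert for the asked Invoice verdict: nothing fires
  removed field owner from record Invoice (its key 4 joins the reserved list) -> inert for the asked Invoice verdict: nothing fires
  renamed field title to nickname in record Invoice (alias title declared on the renamed field) -> inert for the asked Invoice verdict: nothing fires
  removed field height from record Invoice (its key 10 joins the reserved list) -> inert for the asked Invoice verdict: nothing fires


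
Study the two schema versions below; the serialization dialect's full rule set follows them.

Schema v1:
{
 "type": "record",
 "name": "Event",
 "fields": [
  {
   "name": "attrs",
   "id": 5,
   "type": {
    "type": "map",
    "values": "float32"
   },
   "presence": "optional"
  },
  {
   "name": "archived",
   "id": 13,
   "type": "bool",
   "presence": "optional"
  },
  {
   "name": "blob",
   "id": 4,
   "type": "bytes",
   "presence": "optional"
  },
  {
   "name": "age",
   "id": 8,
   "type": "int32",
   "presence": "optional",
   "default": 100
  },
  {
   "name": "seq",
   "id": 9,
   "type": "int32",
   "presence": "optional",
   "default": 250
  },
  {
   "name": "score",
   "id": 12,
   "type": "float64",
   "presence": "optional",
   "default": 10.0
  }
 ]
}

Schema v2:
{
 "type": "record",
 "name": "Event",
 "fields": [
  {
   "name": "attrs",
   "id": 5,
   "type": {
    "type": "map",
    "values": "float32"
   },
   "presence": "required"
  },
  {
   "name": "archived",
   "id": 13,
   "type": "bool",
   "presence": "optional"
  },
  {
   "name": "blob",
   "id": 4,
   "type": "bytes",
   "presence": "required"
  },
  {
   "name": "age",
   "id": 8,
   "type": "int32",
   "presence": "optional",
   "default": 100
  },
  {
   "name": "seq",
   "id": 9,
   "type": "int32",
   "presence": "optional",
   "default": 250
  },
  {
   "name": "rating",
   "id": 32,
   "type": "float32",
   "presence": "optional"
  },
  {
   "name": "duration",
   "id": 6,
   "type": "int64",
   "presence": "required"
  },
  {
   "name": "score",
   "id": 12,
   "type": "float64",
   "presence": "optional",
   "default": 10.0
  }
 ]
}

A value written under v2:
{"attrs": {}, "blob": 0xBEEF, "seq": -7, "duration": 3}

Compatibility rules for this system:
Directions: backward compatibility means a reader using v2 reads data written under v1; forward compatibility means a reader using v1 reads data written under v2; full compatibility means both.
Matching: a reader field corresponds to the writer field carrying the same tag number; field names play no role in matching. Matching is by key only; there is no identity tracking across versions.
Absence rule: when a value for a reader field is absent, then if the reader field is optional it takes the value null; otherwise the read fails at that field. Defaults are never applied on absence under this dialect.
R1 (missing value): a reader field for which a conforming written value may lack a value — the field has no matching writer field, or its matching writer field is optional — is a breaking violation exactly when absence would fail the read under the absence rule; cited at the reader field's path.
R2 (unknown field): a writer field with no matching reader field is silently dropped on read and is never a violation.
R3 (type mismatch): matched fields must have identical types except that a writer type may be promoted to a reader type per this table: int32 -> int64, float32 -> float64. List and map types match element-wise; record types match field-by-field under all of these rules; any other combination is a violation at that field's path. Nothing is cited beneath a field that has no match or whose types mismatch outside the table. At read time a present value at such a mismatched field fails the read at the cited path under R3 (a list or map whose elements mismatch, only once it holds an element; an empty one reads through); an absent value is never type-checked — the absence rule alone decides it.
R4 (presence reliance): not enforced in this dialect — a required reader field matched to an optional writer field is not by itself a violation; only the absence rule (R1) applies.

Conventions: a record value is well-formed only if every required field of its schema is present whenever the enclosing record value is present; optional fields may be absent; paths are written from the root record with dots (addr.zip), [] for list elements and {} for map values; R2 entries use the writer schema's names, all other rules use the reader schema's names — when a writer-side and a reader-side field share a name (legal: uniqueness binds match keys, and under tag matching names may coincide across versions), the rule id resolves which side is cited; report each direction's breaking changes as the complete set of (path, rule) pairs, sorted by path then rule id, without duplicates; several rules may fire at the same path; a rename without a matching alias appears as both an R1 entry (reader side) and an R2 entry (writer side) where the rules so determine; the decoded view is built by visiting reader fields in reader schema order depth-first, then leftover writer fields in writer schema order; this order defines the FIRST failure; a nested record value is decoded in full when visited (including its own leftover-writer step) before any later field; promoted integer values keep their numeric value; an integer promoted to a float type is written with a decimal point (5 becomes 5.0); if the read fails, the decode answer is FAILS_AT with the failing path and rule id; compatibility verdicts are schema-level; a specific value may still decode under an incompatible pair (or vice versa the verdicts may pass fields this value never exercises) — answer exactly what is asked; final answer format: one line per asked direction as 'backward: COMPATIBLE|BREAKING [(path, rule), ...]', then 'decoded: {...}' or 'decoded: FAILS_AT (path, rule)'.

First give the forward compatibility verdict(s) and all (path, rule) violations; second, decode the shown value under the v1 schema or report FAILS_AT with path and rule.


forward: COMPATIBLE []; decoded: {"attrs": {}, "archived": null, "blob": 0xBEEF, "age": null, "seq": -7, "score": null}

the writer's type comes first in each Event pair
forward pass over Event, reader schema v1, writer schema v2:
  attrs: paired with writer attrs (map<string, float32> -> map<string, float32>; writer required)
  archived: paired with writer archived (bool -> bool; writer optional)
  blob: paired with writer blob (bytes -> bytes; writer required)
  age: paired with writer age (int32 -> int32; writer optional)
  seq: paired with writer seq (int32 -> int32; writer optional)
  score: paired with writer score (float64 -> float64; writer optional)
  rating (writer side), unknown to reader
  duration (writer side), unknown to reader
  => no violations; forward on Event: COMPATIBLE
decoding the Event value with the v1 reader:
  attrs := {}
  archived := null (absent, optional -> null)
  blob := 0xBEEF
  age := null (absent, optional -> null)
  seq := -7
  score := null (absent, optional -> null)
  writer duration: unknown -> dropped
  => decoded: {"attrs": {}, "archived": null, "blob": 0xBEEF, "age": null, "seq": -7, "score": null}
diffs on Event not affecting the asked answer:
  field attrs in record Event: optional changed to required -> its effect on Event is confined to the backward direction, not asked
  added field rating to record Event: optional float32, tag 32 (in v2 it sits immediately before score) -> no rule fires on it in Event's dialect; the asked verdict holds
  added field duration to record Event: required int64, tag 6 (in v2 it sits immediately before score) -> its effect on Event is confined to the backward direction, not asked
  field blob in record Event: optional changed to required -> its effect on Event is confined to the backward direction, not asked


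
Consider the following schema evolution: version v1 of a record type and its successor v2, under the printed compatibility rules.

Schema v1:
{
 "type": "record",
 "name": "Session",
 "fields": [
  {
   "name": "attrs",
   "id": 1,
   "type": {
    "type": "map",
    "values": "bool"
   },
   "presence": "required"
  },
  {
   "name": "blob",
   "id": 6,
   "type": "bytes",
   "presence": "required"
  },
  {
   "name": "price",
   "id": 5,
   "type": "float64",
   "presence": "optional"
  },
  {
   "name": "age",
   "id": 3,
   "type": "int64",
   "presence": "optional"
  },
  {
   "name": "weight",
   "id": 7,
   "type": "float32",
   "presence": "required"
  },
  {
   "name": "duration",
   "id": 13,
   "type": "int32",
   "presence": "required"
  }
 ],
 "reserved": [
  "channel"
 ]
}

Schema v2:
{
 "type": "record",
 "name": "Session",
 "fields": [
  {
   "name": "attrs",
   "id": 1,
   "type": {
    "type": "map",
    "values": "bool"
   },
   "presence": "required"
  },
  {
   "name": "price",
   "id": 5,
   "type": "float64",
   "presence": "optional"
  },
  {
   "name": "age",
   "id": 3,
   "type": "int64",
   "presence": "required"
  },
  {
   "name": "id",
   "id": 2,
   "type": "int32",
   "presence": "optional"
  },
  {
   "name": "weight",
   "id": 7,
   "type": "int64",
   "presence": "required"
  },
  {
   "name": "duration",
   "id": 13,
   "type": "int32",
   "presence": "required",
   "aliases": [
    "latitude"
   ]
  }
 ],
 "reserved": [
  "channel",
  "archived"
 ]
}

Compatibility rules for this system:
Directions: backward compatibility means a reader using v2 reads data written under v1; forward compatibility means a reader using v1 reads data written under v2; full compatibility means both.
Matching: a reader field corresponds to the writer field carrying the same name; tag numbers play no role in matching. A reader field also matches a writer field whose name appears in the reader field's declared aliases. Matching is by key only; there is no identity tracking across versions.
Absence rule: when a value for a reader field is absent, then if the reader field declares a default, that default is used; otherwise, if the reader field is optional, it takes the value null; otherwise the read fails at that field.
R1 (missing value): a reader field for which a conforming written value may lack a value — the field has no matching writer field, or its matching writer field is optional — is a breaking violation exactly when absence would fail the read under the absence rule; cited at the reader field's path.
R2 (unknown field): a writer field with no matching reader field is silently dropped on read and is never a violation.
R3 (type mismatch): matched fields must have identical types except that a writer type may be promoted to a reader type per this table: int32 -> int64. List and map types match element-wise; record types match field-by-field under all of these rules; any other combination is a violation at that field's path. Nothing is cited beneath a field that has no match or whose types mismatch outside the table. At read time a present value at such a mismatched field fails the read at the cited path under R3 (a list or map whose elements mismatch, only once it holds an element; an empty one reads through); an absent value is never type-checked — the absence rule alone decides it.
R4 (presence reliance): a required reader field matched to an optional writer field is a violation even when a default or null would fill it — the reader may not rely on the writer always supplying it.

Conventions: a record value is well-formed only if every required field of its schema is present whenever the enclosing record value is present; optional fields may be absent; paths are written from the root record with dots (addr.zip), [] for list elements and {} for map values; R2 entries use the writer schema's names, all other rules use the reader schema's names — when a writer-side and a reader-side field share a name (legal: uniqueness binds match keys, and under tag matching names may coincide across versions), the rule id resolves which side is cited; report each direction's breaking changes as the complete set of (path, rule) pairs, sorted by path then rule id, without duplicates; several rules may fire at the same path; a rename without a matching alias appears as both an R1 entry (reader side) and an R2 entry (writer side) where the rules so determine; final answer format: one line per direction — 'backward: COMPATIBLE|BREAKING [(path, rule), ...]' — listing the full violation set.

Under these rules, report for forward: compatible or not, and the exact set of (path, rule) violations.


forward: BREAKING [(blob, R1), (weight, R3)]

each type pair in Session: writer, then reader
forward on Session — v1 reading data written by v2:
  attrs: map<string, bool> -> map<string, bool>, writer required; from attrs
  blob: no writer-side match
  price: float64 -> float64, writer optional; from price
  age: int64 -> int64, writer required; from age
  weight: int64 -> float32, writer required; from weight
  duration: int32 -> int32, writer required; from duration
  writer id: unknown to reader
  rule R1 violated at blob
  rule R3 violated at weight
  => forward: BREAKING (2)
ruling out the remaining Session differences:
  field age in record Session: optional changed to required -> its effect on Session is confined to the backward direction, not asked
  added field id to record Session: optional int32, tag 2 (in v2 it sits immediately before weight) -> fires no rule on Session, leaving the asked answer as it is
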